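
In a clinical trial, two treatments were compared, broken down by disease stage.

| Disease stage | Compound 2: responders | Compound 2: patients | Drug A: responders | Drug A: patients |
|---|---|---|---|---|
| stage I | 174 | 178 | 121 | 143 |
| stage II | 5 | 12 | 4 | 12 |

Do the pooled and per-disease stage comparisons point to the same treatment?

Yes

Stage I: Compound 2 174/178 = 97.8%, Drug A 121/143 = 84.6% → Compound 2
Stage II: Compound 2 5/12 = 41.7%, Drug A 4/12 = 33.3% → Compound 2
Overall: Compound 2 179/190 = 94.2%, Drug A 125/155 = 80.6% → Compound 2
Compound 2 wins overall and in every disease group — no reversal.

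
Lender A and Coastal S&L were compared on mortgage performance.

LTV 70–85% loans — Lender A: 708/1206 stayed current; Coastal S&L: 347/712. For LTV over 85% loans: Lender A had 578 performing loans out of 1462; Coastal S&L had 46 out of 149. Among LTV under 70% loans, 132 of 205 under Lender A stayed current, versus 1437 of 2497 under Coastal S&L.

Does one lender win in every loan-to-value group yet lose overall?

LTV 70–85%: Lender A 708/1206 = 58.7%, Coastal S&L 347/712 = 48.7% → Lender A
LTV over 85%: Lender A 578/1462 = 39.5%, Coastal S&L 46/149 = 30.9% → Lender A
LTV under 70%: Lender A 132/205 = 64.4%, Coastal S&L 1437/2497 = 57.5% → Lender A
Overall: Lender A 1418/2873 = 49.4%, Coastal S&L 1830/3358 = 54.5% → Coastal S&L
Lender A wins each loan-to-value group but Coastal S&L wins overall — the comparison reverses. Lender A's loans skew toward LTV over 85%, which has a lower base rate.

Yes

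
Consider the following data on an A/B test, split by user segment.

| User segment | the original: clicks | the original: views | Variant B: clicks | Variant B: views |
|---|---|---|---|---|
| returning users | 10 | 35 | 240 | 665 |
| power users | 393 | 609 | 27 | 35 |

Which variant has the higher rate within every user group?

Returning users: the original 10/35 = 28.6%, Variant B 240/665 = 36.1% → Variant B
Power users: the original 393/609 = 64.5%, Variant B 27/35 = 77.1% → Variant B
Variant B has the higher rate in both groups.

Variant B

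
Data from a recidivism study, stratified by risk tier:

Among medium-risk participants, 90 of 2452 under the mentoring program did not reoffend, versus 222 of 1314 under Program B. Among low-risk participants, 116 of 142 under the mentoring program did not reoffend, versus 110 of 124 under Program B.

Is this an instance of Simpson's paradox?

Medium-risk: the mentoring program 90/2452 = 3.7%, Program B 222/1314 = 16.9% → Program B
Low-risk: the mentoring program 116/142 = 81.7%, Program B 110/124 = 88.7% → Program B
Overall: the mentoring program 206/2594 = 7.9%, Program B 332/1438 = 23.1% → Program B
Program B wins overall and in every risk group — no reversal.

No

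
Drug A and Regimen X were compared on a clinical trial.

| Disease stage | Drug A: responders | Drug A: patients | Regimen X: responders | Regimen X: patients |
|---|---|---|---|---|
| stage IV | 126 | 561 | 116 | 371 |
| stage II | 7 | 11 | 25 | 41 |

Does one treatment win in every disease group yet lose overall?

No

Stage IV: Drug A 126/561 = 22.5%, Regimen X 116/371 = 31.3% → Regimen X
Stage II: Drug A 7/11 = 63.6%, Regimen X 25/41 = 61.0% → Drug A
Overall: Drug A 133/572 = 23.3%, Regimen X 141/412 = 34.2% → Regimen X
Neither sweeps: Drug A wins 1 of 2 groups, Regimen X wins 1. Regimen X wins overall but not every group — no Simpson reversal.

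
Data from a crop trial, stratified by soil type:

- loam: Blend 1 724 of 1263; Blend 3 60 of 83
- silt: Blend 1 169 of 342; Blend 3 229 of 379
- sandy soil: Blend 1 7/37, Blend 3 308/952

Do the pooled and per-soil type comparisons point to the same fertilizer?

No

Loam: Blend 1 724/1263 = 57.3%, Blend 3 60/83 = 72.3% → Blend 3
Silt: Blend 1 169/342 = 49.4%, Blend 3 229/379 = 60.4% → Blend 3
Sandy soil: Blend 1 7/37 = 18.9%, Blend 3 308/952 = 32.4% → Blend 3
Overall: Blend 1 900/1642 = 54.8%, Blend 3 597/1414 = 42.2% → Blend 1
Blend 3 wins each soil group but Blend 1 wins overall — the comparison reverses. Blend 3's plots skew toward sandy soil, which has a lower base rate.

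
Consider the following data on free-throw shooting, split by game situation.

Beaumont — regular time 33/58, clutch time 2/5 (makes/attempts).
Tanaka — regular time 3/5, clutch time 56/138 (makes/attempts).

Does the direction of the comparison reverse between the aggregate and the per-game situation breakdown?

Regular time: Beaumont 33/58 = 56.9%, Tanaka 3/5 = 60.0% → Tanaka
Clutch time: Beaumont 2/5 = 40.0%, Tanaka 56/138 = 40.6% → Tanaka
Overall: Beaumont 35/63 = 55.6%, Tanaka 59/143 = 41.3% → Beaumont
Tanaka wins each game group but Beaumont wins overall — the comparison reverses. Tanaka's attempts skew toward clutch time, which has a lower base rate.

Yes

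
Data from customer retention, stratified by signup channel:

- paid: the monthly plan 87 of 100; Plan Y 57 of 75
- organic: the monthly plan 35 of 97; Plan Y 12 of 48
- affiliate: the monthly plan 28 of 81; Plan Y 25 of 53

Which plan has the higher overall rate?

the monthly plan

Paid: the monthly plan 87/100 = 87.0%, Plan Y 57/75 = 76.0% → the monthly plan
Organic: the monthly plan 35/97 = 36.1%, Plan Y 12/48 = 25.0% → the monthly plan
Affiliate: the monthly plan 28/81 = 34.6%, Plan Y 25/53 = 47.2% → Plan Y
Overall: the monthly plan 150/278 = 54.0%, Plan Y 94/176 = 53.4% → the monthly plan
(Neither sweeps every signup group, but the monthly plan has the higher pooled rate.)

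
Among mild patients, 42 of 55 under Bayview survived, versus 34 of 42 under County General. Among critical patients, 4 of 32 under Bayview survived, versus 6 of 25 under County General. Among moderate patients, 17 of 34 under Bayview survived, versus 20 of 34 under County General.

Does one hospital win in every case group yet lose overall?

No

Mild: Bayview 42/55 = 76.4%, County General 34/42 = 81.0% → County General
Critical: Bayview 4/32 = 12.5%, County General 6/25 = 24.0% → County General
Moderate: Bayview 17/34 = 50.0%, County General 20/34 = 58.8% → County General
Overall: Bayview 63/121 = 52.1%, County General 60/101 = 59.4% → County General
County General wins overall and in every case group — no reversal.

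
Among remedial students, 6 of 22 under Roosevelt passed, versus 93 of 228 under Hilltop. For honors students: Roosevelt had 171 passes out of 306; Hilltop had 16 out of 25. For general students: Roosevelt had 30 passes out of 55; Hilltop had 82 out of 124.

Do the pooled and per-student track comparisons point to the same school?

Remedial: Roosevelt 6/22 = 27.3%, Hilltop 93/228 = 40.8% → Hilltop
Honors: Roosevelt 171/306 = 55.9%, Hilltop 16/25 = 64.0% → Hilltop
General: Roosevelt 30/55 = 54.5%, Hilltop 82/124 = 66.1% → Hilltop
Overall: Roosevelt 207/383 = 54.0%, Hilltop 191/377 = 50.7% → Roosevelt
Hilltop wins each student group but Roosevelt wins overall — the comparison reverses. Hilltop's students skew toward remedial, which has a lower base rate.

No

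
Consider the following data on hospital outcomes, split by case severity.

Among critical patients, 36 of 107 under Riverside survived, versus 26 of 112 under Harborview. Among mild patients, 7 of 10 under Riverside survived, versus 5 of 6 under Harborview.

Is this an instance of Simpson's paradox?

Critical: Riverside 36/107 = 33.6%, Harborview 26/112 = 23.2% → Riverside
Mild: Riverside 7/10 = 70.0%, Harborview 5/6 = 83.3% → Harborview
Overall: Riverside 43/117 = 36.8%, Harborview 31/118 = 26.3% → Riverside
Neither sweeps: Riverside wins 1 of 2 groups, Harborview wins 1. Riverside wins overall but not every group — no Simpson reversal.

No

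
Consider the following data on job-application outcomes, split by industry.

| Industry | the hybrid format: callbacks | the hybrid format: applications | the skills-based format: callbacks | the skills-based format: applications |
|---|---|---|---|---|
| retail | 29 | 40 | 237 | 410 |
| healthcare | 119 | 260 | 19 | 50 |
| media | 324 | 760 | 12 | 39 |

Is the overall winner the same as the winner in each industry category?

Retail: the hybrid format 29/40 = 72.5%, the skills-based format 237/410 = 57.8% → the hybrid format
Healthcare: the hybrid format 119/260 = 45.8%, the skills-based format 19/50 = 38.0% → the hybrid format
Media: the hybrid format 324/760 = 42.6%, the skills-based format 12/39 = 30.8% → the hybrid format
Overall: the hybrid format 472/1060 = 44.5%, the skills-based format 268/499 = 53.7% → the skills-based format
The hybrid format wins each industry group but the skills-based format wins overall — the comparison reverses. The hybrid format's applications skew toward media, which has a lower base rate.

No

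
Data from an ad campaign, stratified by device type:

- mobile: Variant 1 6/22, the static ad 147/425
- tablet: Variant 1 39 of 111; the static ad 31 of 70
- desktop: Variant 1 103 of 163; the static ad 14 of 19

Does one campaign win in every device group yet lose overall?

Yes

Mobile: Variant 1 6/22 = 27.3%, the static ad 147/425 = 34.6% → the static ad
Tablet: Variant 1 39/111 = 35.1%, the static ad 31/70 = 44.3% → the static ad
Desktop: Variant 1 103/163 = 63.2%, the static ad 14/19 = 73.7% → the static ad
Overall: Variant 1 148/296 = 50.0%, the static ad 192/514 = 37.4% → Variant 1
The static ad wins each device group but Variant 1 wins overall — the comparison reverses. The static ad's impressions skew toward mobile, which has a lower base rate.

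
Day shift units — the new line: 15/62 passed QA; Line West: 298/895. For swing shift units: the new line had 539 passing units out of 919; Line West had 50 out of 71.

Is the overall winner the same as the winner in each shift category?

Day shift: the new line 15/62 = 24.2%, Line West 298/895 = 33.3% → Line West
Swing shift: the new line 539/919 = 58.7%, Line West 50/71 = 70.4% → Line West
Overall: the new line 554/981 = 56.5%, Line West 348/966 = 36.0% → the new line
Line West wins each shift group but the new line wins overall — the comparison reverses. Line West's units skew toward day shift, which has a lower base rate.

No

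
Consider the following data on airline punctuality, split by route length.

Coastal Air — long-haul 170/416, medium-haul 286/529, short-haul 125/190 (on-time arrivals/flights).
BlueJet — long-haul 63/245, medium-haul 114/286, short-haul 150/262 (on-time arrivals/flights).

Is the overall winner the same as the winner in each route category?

Yes

Long-haul: Coastal Air 170/416 = 40.9%, BlueJet 63/245 = 25.7% → Coastal Air
Medium-haul: Coastal Air 286/529 = 54.1%, BlueJet 114/286 = 39.9% → Coastal Air
Short-haul: Coastal Air 125/190 = 65.8%, BlueJet 150/262 = 57.3% → Coastal Air
Overall: Coastal Air 581/1135 = 51.2%, BlueJet 327/793 = 41.2% → Coastal Air
Coastal Air wins overall and in every route group — no reversal.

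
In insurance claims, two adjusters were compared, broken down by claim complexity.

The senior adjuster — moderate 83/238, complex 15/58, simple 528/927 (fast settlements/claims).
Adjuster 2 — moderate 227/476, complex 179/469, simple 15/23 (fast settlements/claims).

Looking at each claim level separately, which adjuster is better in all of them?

Adjuster 2

Moderate: the senior adjuster 83/238 = 34.9%, Adjuster 2 227/476 = 47.7% → Adjuster 2
Complex: the senior adjuster 15/58 = 25.9%, Adjuster 2 179/469 = 38.2% → Adjuster 2
Simple: the senior adjuster 528/927 = 57.0%, Adjuster 2 15/23 = 65.2% → Adjuster 2
Adjuster 2 has the higher rate in all 3 groups.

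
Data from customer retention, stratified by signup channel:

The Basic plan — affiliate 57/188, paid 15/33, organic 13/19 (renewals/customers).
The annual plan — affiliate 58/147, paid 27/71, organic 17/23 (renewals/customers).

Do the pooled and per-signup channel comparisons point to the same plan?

No

Affiliate: the Basic plan 57/188 = 30.3%, the annual plan 58/147 = 39.5% → the annual plan
Paid: the Basic plan 15/33 = 45.5%, the annual plan 27/71 = 38.0% → the Basic plan
Organic: the Basic plan 13/19 = 68.4%, the annual plan 17/23 = 73.9% → the annual plan
Overall: the Basic plan 85/240 = 35.4%, the annual plan 102/241 = 42.3% → the annual plan
Neither sweeps: the Basic plan wins 1 of 3 groups, the annual plan wins 2. The annual plan wins overall but not every group — no Simpson reversal.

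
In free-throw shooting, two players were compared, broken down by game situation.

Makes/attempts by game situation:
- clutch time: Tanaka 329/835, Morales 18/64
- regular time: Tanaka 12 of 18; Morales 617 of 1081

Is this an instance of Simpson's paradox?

Yes

Clutch time: Tanaka 329/835 = 39.4%, Morales 18/64 = 28.1% → Tanaka
Regular time: Tanaka 12/18 = 66.7%, Morales 617/1081 = 57.1% → Tanaka
Overall: Tanaka 341/853 = 40.0%, Morales 635/1145 = 55.5% → Morales
Tanaka wins each game group but Morales wins overall — the comparison reverses. Tanaka's attempts skew toward clutch time, which has a lower base rate.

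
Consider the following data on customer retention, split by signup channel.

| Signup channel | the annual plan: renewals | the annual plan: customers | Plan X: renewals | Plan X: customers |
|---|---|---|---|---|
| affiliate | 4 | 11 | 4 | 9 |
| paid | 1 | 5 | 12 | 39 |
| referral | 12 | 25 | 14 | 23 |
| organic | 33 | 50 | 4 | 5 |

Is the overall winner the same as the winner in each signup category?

Affiliate: the annual plan 4/11 = 36.4%, Plan X 4/9 = 44.4% → Plan X
Paid: the annual plan 1/5 = 20.0%, Plan X 12/39 = 30.8% → Plan X
Referral: the annual plan 12/25 = 48.0%, Plan X 14/23 = 60.9% → Plan X
Organic: the annual plan 33/50 = 66.0%, Plan X 4/5 = 80.0% → Plan X
Overall: the annual plan 50/91 = 54.9%, Plan X 34/76 = 44.7% → the annual plan
Plan X wins each signup group but the annual plan wins overall — the comparison reverses. Plan X's customers skew toward paid, which has a lower base rate.

No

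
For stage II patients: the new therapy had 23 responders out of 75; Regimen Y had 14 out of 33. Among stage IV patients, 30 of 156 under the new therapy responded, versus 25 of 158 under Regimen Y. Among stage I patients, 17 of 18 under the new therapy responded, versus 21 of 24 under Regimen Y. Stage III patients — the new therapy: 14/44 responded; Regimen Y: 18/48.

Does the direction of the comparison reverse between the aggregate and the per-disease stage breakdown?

Stage II: the new therapy 23/75 = 30.7%, Regimen Y 14/33 = 42.4% → Regimen Y
Stage IV: the new therapy 30/156 = 19.2%, Regimen Y 25/158 = 15.8% → the new therapy
Stage I: the new therapy 17/18 = 94.4%, Regimen Y 21/24 = 87.5% → the new therapy
Stage III: the new therapy 14/44 = 31.8%, Regimen Y 18/48 = 37.5% → Regimen Y
Overall: the new therapy 84/293 = 28.7%, Regimen Y 78/263 = 29.7% → Regimen Y
Neither sweeps: the new therapy wins 2 of 4 groups, Regimen Y wins 2. Regimen Y wins overall but not every group — no Simpson reversal.

No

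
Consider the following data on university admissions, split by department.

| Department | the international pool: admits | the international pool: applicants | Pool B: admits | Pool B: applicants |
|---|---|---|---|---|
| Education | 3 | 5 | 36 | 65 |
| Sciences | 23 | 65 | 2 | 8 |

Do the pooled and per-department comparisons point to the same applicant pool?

Education: the international pool 3/5 = 60.0%, Pool B 36/65 = 55.4% → the international pool
Sciences: the international pool 23/65 = 35.4%, Pool B 2/8 = 25.0% → the international pool
Overall: the international pool 26/70 = 37.1%, Pool B 38/73 = 52.1% → Pool B
The international pool wins each department group but Pool B wins overall — the comparison reverses. The international pool's applicants skew toward Sciences, which has a lower base rate.

No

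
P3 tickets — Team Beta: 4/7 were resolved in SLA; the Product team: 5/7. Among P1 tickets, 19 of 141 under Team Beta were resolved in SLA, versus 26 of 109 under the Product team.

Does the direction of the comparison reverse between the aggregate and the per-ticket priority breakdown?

P3: Team Beta 4/7 = 57.1%, the Product team 5/7 = 71.4% → the Product team
P1: Team Beta 19/141 = 13.5%, the Product team 26/109 = 23.9% → the Product team
Overall: Team Beta 23/148 = 15.5%, the Product team 31/116 = 26.7% → the Product team
The Product team wins overall and in every ticket group — no reversal.

No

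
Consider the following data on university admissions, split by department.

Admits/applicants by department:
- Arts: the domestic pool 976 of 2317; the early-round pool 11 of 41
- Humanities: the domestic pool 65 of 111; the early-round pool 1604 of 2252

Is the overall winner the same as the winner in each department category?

Arts: the domestic pool 976/2317 = 42.1%, the early-round pool 11/41 = 26.8% → the domestic pool
Humanities: the domestic pool 65/111 = 58.6%, the early-round pool 1604/2252 = 71.2% → the early-round pool
Overall: the domestic pool 1041/2428 = 42.9%, the early-round pool 1615/2293 = 70.4% → the early-round pool
Neither sweeps: the domestic pool wins 1 of 2 groups, the early-round pool wins 1. The early-round pool wins overall but not every group — no Simpson reversal.

No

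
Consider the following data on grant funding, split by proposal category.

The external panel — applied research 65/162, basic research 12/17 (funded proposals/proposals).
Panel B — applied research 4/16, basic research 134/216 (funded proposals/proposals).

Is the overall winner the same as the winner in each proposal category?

No

Applied research: the external panel 65/162 = 40.1%, Panel B 4/16 = 25.0% → the external panel
Basic research: the external panel 12/17 = 70.6%, Panel B 134/216 = 62.0% → the external panel
Overall: the external panel 77/179 = 43.0%, Panel B 138/232 = 59.5% → Panel B
The external panel wins each proposal group but Panel B wins overall — the comparison reverses. The external panel's proposals skew toward applied research, which has a lower base rate.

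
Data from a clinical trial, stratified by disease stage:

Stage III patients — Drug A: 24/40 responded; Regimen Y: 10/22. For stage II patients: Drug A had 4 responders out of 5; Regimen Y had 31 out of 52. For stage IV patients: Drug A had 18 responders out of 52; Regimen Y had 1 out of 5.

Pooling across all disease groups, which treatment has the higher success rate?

Stage III: Drug A 24/40 = 60.0%, Regimen Y 10/22 = 45.5% → Drug A
Stage II: Drug A 4/5 = 80.0%, Regimen Y 31/52 = 59.6% → Drug A
Stage IV: Drug A 18/52 = 34.6%, Regimen Y 1/5 = 20.0% → Drug A
Overall: Drug A 46/97 = 47.4%, Regimen Y 42/79 = 53.2% → Regimen Y
(Drug A wins every disease group but Regimen Y wins overall — Drug A's patients skew toward the low-rate stage IV group.)

Regimen Y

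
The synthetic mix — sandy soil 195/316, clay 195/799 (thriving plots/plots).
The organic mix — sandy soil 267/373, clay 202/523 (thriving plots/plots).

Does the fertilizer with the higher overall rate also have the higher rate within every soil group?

Yes

Sandy soil: the synthetic mix 195/316 = 61.7%, the organic mix 267/373 = 71.6% → the organic mix
Clay: the synthetic mix 195/799 = 24.4%, the organic mix 202/523 = 38.6% → the organic mix
Overall: the synthetic mix 390/1115 = 35.0%, the organic mix 469/896 = 52.3% → the organic mix
The organic mix wins overall and in every soil group — no reversal.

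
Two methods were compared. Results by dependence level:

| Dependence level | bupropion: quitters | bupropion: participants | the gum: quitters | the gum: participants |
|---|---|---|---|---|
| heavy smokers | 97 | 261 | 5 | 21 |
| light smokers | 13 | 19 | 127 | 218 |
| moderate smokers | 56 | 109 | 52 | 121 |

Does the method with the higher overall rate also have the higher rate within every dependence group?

Heavy smokers: bupropion 97/261 = 37.2%, the gum 5/21 = 23.8% → bupropion
Light smokers: bupropion 13/19 = 68.4%, the gum 127/218 = 58.3% → bupropion
Moderate smokers: bupropion 56/109 = 51.4%, the gum 52/121 = 43.0% → bupropion
Overall: bupropion 166/389 = 42.7%, the gum 184/360 = 51.1% → the gum
Bupropion wins each dependence group but the gum wins overall — the comparison reverses. Bupropion's participants skew toward heavy smokers, which has a lower base rate.

No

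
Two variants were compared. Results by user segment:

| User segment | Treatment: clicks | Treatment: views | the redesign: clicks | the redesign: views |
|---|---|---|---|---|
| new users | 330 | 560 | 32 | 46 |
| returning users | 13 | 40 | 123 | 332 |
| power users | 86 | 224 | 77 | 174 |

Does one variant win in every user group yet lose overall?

New users: Treatment 330/560 = 58.9%, the redesign 32/46 = 69.6% → the redesign
Returning users: Treatment 13/40 = 32.5%, the redesign 123/332 = 37.0% → the redesign
Power users: Treatment 86/224 = 38.4%, the redesign 77/174 = 44.3% → the redesign
Overall: Treatment 429/824 = 52.1%, the redesign 232/552 = 42.0% → Treatment
The redesign wins each user group but Treatment wins overall — the comparison reverses. The redesign's views skew toward returning users, which has a lower base rate.

Yes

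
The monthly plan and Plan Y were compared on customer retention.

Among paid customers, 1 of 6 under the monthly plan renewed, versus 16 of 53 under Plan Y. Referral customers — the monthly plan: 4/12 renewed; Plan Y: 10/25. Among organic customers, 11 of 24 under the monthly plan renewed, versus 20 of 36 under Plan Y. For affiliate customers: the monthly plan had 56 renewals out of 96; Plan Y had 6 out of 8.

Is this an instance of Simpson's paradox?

Paid: the monthly plan 1/6 = 16.7%, Plan Y 16/53 = 30.2% → Plan Y
Referral: the monthly plan 4/12 = 33.3%, Plan Y 10/25 = 40.0% → Plan Y
Organic: the monthly plan 11/24 = 45.8%, Plan Y 20/36 = 55.6% → Plan Y
Affiliate: the monthly plan 56/96 = 58.3%, Plan Y 6/8 = 75.0% → Plan Y
Overall: the monthly plan 72/138 = 52.2%, Plan Y 52/122 = 42.6% → the monthly plan
Plan Y wins each signup group but the monthly plan wins overall — the comparison reverses. Plan Y's customers skew toward paid, which has a lower base rate.

Yes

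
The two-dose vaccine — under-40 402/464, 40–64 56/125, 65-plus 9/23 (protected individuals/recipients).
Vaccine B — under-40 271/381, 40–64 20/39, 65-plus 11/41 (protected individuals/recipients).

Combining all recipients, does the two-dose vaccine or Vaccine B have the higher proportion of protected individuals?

Under-40: the two-dose vaccine 402/464 = 86.6%, Vaccine B 271/381 = 71.1% → the two-dose vaccine
40–64: the two-dose vaccine 56/125 = 44.8%, Vaccine B 20/39 = 51.3% → Vaccine B
65-plus: the two-dose vaccine 9/23 = 39.1%, Vaccine B 11/41 = 26.8% → the two-dose vaccine
Overall: the two-dose vaccine 467/612 = 76.3%, Vaccine B 302/461 = 65.5% → the two-dose vaccine
(Neither sweeps every age group, but the two-dose vaccine has the higher pooled rate.)

the two-dose vaccine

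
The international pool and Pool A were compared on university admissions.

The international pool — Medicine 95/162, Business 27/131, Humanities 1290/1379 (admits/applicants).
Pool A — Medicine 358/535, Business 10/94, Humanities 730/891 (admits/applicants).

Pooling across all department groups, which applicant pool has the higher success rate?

Medicine: the international pool 95/162 = 58.6%, Pool A 358/535 = 66.9% → Pool A
Business: the international pool 27/131 = 20.6%, Pool A 10/94 = 10.6% → the international pool
Humanities: the international pool 1290/1379 = 93.5%, Pool A 730/891 = 81.9% → the international pool
Overall: the international pool 1412/1672 = 84.4%, Pool A 1098/1520 = 72.2% → the international pool
(Neither sweeps every department group, but the international pool has the higher pooled rate.)

the international pool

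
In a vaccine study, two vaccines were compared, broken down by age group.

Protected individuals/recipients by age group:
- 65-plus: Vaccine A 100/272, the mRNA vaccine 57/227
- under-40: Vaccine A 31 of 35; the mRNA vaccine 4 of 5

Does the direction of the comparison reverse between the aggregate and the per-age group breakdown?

No

65-plus: Vaccine A 100/272 = 36.8%, the mRNA vaccine 57/227 = 25.1% → Vaccine A
Under-40: Vaccine A 31/35 = 88.6%, the mRNA vaccine 4/5 = 80.0% → Vaccine A
Overall: Vaccine A 131/307 = 42.7%, the mRNA vaccine 61/232 = 26.3% → Vaccine A
Vaccine A wins overall and in every age group — no reversal.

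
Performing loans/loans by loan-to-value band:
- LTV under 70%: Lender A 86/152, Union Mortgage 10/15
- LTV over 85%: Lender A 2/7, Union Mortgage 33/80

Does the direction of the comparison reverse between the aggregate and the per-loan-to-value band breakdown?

LTV under 70%: Lender A 86/152 = 56.6%, Union Mortgage 10/15 = 66.7% → Union Mortgage
LTV over 85%: Lender A 2/7 = 28.6%, Union Mortgage 33/80 = 41.2% → Union Mortgage
Overall: Lender A 88/159 = 55.3%, Union Mortgage 43/95 = 45.3% → Lender A
Union Mortgage wins each loan-to-value group but Lender A wins overall — the comparison reverses. Union Mortgage's loans skew toward LTV over 85%, which has a lower base rate.

Yes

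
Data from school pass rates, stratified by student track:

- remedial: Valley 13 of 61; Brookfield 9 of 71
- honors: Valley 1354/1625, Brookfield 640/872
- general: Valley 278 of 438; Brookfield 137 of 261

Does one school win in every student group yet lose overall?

No

Remedial: Valley 13/61 = 21.3%, Brookfield 9/71 = 12.7% → Valley
Honors: Valley 1354/1625 = 83.3%, Brookfield 640/872 = 73.4% → Valley
General: Valley 278/438 = 63.5%, Brookfield 137/261 = 52.5% → Valley
Overall: Valley 1645/2124 = 77.4%, Brookfield 786/1204 = 65.3% → Valley
Valley wins overall and in every student group — no reversal.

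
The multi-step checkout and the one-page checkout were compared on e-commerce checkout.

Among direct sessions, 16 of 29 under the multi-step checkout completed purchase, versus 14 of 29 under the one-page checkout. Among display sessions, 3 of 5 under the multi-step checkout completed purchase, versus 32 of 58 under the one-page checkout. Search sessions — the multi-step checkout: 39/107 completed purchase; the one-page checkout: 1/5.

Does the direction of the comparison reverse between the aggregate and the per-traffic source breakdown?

Yes

Direct: the multi-step checkout 16/29 = 55.2%, the one-page checkout 14/29 = 48.3% → the multi-step checkout
Display: the multi-step checkout 3/5 = 60.0%, the one-page checkout 32/58 = 55.2% → the multi-step checkout
Search: the multi-step checkout 39/107 = 36.4%, the one-page checkout 1/5 = 20.0% → the multi-step checkout
Overall: the multi-step checkout 58/141 = 41.1%, the one-page checkout 47/92 = 51.1% → the one-page checkout
The multi-step checkout wins each traffic group but the one-page checkout wins overall — the comparison reverses. The multi-step checkout's sessions skew toward search, which has a lower base rate.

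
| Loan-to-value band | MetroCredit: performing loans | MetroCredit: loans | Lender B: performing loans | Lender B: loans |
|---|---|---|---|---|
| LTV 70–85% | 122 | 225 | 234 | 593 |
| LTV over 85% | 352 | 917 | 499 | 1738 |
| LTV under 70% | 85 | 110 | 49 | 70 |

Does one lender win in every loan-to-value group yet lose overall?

No

LTV 70–85%: MetroCredit 122/225 = 54.2%, Lender B 234/593 = 39.5% → MetroCredit
LTV over 85%: MetroCredit 352/917 = 38.4%, Lender B 499/1738 = 28.7% → MetroCredit
LTV under 70%: MetroCredit 85/110 = 77.3%, Lender B 49/70 = 70.0% → MetroCredit
Overall: MetroCredit 559/1252 = 44.6%, Lender B 782/2401 = 32.6% → MetroCredit
MetroCredit wins overall and in every loan-to-value group — no reversal.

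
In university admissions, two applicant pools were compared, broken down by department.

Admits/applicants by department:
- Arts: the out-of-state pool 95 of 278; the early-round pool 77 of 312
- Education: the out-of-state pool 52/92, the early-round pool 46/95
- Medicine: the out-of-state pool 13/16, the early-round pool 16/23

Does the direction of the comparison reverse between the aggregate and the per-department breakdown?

No

Arts: the out-of-state pool 95/278 = 34.2%, the early-round pool 77/312 = 24.7% → the out-of-state pool
Education: the out-of-state pool 52/92 = 56.5%, the early-round pool 46/95 = 48.4% → the out-of-state pool
Medicine: the out-of-state pool 13/16 = 81.2%, the early-round pool 16/23 = 69.6% → the out-of-state pool
Overall: the out-of-state pool 160/386 = 41.5%, the early-round pool 139/430 = 32.3% → the out-of-state pool
The out-of-state pool wins overall and in every department group — no reversal.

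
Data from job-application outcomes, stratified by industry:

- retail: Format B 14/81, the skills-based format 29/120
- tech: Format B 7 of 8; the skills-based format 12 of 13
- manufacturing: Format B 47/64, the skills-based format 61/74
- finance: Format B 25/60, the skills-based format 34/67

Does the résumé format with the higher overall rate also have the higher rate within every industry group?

Retail: Format B 14/81 = 17.3%, the skills-based format 29/120 = 24.2% → the skills-based format
Tech: Format B 7/8 = 87.5%, the skills-based format 12/13 = 92.3% → the skills-based format
Manufacturing: Format B 47/64 = 73.4%, the skills-based format 61/74 = 82.4% → the skills-based format
Finance: Format B 25/60 = 41.7%, the skills-based format 34/67 = 50.7% → the skills-based format
Overall: Format B 93/213 = 43.7%, the skills-based format 136/274 = 49.6% → the skills-based format
The skills-based format wins overall and in every industry group — no reversal.

Yes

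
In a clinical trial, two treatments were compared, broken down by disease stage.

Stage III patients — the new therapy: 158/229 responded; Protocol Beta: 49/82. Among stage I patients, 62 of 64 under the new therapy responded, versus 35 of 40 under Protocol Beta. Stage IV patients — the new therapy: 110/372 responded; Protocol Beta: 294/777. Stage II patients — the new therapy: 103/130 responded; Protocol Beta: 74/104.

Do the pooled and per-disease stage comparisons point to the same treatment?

Stage III: the new therapy 158/229 = 69.0%, Protocol Beta 49/82 = 59.8% → the new therapy
Stage I: the new therapy 62/64 = 96.9%, Protocol Beta 35/40 = 87.5% → the new therapy
Stage IV: the new therapy 110/372 = 29.6%, Protocol Beta 294/777 = 37.8% → Protocol Beta
Stage II: the new therapy 103/130 = 79.2%, Protocol Beta 74/104 = 71.2% → the new therapy
Overall: the new therapy 433/795 = 54.5%, Protocol Beta 452/1003 = 45.1% → the new therapy
Neither sweeps: the new therapy wins 3 of 4 groups, Protocol Beta wins 1. The new therapy wins overall but not every group — no Simpson reversal.

No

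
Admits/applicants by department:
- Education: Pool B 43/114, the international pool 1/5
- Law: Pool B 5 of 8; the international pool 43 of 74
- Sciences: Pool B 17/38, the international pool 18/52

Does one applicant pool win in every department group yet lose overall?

Yes

Education: Pool B 43/114 = 37.7%, the international pool 1/5 = 20.0% → Pool B
Law: Pool B 5/8 = 62.5%, the international pool 43/74 = 58.1% → Pool B
Sciences: Pool B 17/38 = 44.7%, the international pool 18/52 = 34.6% → Pool B
Overall: Pool B 65/160 = 40.6%, the international pool 62/131 = 47.3% → the international pool
Pool B wins each department group but the international pool wins overall — the comparison reverses. Pool B's applicants skew toward Education, which has a lower base rate.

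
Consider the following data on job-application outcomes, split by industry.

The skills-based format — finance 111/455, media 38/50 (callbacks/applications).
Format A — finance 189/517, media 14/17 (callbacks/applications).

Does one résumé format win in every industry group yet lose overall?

Finance: the skills-based format 111/455 = 24.4%, Format A 189/517 = 36.6% → Format A
Media: the skills-based format 38/50 = 76.0%, Format A 14/17 = 82.4% → Format A
Overall: the skills-based format 149/505 = 29.5%, Format A 203/534 = 38.0% → Format A
Format A wins overall and in every industry group — no reversal.

No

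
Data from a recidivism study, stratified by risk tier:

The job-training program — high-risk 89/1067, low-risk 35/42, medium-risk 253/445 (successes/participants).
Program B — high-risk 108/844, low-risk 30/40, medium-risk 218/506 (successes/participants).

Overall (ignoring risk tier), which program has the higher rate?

Program B

High-risk: the job-training program 89/1067 = 8.3%, Program B 108/844 = 12.8% → Program B
Low-risk: the job-training program 35/42 = 83.3%, Program B 30/40 = 75.0% → the job-training program
Medium-risk: the job-training program 253/445 = 56.9%, Program B 218/506 = 43.1% → the job-training program
Overall: the job-training program 377/1554 = 24.3%, Program B 356/1390 = 25.6% → Program B
(Neither sweeps every risk group, but Program B has the higher pooled rate.)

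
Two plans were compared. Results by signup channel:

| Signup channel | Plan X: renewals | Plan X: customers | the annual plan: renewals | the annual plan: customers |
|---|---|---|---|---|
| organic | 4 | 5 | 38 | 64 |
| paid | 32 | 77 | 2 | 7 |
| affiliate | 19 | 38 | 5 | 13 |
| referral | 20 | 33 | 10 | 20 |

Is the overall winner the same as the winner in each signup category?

Organic: Plan X 4/5 = 80.0%, the annual plan 38/64 = 59.4% → Plan X
Paid: Plan X 32/77 = 41.6%, the annual plan 2/7 = 28.6% → Plan X
Affiliate: Plan X 19/38 = 50.0%, the annual plan 5/13 = 38.5% → Plan X
Referral: Plan X 20/33 = 60.6%, the annual plan 10/20 = 50.0% → Plan X
Overall: Plan X 75/153 = 49.0%, the annual plan 55/104 = 52.9% → the annual plan
Plan X wins each signup group but the annual plan wins overall — the comparison reverses. Plan X's customers skew toward paid, which has a lower base rate.

No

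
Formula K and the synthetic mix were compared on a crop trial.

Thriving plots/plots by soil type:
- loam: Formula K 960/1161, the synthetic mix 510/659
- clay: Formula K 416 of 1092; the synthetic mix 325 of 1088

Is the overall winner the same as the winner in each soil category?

Loam: Formula K 960/1161 = 82.7%, the synthetic mix 510/659 = 77.4% → Formula K
Clay: Formula K 416/1092 = 38.1%, the synthetic mix 325/1088 = 29.9% → Formula K
Overall: Formula K 1376/2253 = 61.1%, the synthetic mix 835/1747 = 47.8% → Formula K
Formula K wins overall and in every soil group — no reversal.

Yes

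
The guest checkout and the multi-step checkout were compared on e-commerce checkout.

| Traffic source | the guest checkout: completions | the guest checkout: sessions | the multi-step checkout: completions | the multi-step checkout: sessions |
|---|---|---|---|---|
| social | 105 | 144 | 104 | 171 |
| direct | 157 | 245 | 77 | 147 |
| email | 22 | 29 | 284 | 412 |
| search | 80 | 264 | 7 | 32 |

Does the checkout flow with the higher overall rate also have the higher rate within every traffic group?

Social: the guest checkout 105/144 = 72.9%, the multi-step checkout 104/171 = 60.8% → the guest checkout
Direct: the guest checkout 157/245 = 64.1%, the multi-step checkout 77/147 = 52.4% → the guest checkout
Email: the guest checkout 22/29 = 75.9%, the multi-step checkout 284/412 = 68.9% → the guest checkout
Search: the guest checkout 80/264 = 30.3%, the multi-step checkout 7/32 = 21.9% → the guest checkout
Overall: the guest checkout 364/682 = 53.4%, the multi-step checkout 472/762 = 61.9% → the multi-step checkout
The guest checkout wins each traffic group but the multi-step checkout wins overall — the comparison reverses. The guest checkout's sessions skew toward search, which has a lower base rate.

No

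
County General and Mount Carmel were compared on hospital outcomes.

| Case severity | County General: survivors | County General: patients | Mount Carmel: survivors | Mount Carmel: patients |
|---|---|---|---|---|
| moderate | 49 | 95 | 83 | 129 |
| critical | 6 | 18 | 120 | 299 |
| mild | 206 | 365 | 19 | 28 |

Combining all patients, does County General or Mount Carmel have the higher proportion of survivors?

County General

Moderate: County General 49/95 = 51.6%, Mount Carmel 83/129 = 64.3% → Mount Carmel
Critical: County General 6/18 = 33.3%, Mount Carmel 120/299 = 40.1% → Mount Carmel
Mild: County General 206/365 = 56.4%, Mount Carmel 19/28 = 67.9% → Mount Carmel
Overall: County General 261/478 = 54.6%, Mount Carmel 222/456 = 48.7% → County General
(Mount Carmel wins every case group but County General wins overall — Mount Carmel's patients skew toward the low-rate critical group.)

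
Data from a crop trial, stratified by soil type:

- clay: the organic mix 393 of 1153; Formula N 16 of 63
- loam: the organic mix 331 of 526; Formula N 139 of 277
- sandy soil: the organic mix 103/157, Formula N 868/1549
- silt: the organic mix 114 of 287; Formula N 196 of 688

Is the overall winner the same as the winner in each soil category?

Clay: the organic mix 393/1153 = 34.1%, Formula N 16/63 = 25.4% → the organic mix
Loam: the organic mix 331/526 = 62.9%, Formula N 139/277 = 50.2% → the organic mix
Sandy soil: the organic mix 103/157 = 65.6%, Formula N 868/1549 = 56.0% → the organic mix
Silt: the organic mix 114/287 = 39.7%, Formula N 196/688 = 28.5% → the organic mix
Overall: the organic mix 941/2123 = 44.3%, Formula N 1219/2577 = 47.3% → Formula N
The organic mix wins each soil group but Formula N wins overall — the comparison reverses. The organic mix's plots skew toward clay, which has a lower base rate.

No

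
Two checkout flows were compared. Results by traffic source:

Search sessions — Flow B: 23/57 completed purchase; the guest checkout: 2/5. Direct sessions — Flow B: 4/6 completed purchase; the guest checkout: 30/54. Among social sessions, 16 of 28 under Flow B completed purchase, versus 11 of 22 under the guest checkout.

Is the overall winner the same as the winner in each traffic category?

No

Search: Flow B 23/57 = 40.4%, the guest checkout 2/5 = 40.0% → Flow B
Direct: Flow B 4/6 = 66.7%, the guest checkout 30/54 = 55.6% → Flow B
Social: Flow B 16/28 = 57.1%, the guest checkout 11/22 = 50.0% → Flow B
Overall: Flow B 43/91 = 47.3%, the guest checkout 43/81 = 53.1% → the guest checkout
Flow B wins each traffic group but the guest checkout wins overall — the comparison reverses. Flow B's sessions skew toward search, which has a lower base rate.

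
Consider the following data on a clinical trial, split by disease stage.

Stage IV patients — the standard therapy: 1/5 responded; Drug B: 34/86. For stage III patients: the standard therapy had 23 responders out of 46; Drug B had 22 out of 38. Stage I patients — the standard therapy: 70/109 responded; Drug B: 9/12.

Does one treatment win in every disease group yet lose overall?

Stage IV: the standard therapy 1/5 = 20.0%, Drug B 34/86 = 39.5% → Drug B
Stage III: the standard therapy 23/46 = 50.0%, Drug B 22/38 = 57.9% → Drug B
Stage I: the standard therapy 70/109 = 64.2%, Drug B 9/12 = 75.0% → Drug B
Overall: the standard therapy 94/160 = 58.8%, Drug B 65/136 = 47.8% → the standard therapy
Drug B wins each disease group but the standard therapy wins overall — the comparison reverses. Drug B's patients skew toward stage IV, which has a lower base rate.

Yes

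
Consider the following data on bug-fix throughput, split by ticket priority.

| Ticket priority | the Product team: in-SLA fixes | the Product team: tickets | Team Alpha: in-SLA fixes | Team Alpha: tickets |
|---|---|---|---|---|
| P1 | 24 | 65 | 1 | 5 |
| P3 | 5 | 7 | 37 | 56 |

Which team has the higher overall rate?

Team Alpha

P1: the Product team 24/65 = 36.9%, Team Alpha 1/5 = 20.0% → the Product team
P3: the Product team 5/7 = 71.4%, Team Alpha 37/56 = 66.1% → the Product team
Overall: the Product team 29/72 = 40.3%, Team Alpha 38/61 = 62.3% → Team Alpha
(The Product team wins every ticket group but Team Alpha wins overall — the Product team's tickets skew toward the low-rate P1 group.)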